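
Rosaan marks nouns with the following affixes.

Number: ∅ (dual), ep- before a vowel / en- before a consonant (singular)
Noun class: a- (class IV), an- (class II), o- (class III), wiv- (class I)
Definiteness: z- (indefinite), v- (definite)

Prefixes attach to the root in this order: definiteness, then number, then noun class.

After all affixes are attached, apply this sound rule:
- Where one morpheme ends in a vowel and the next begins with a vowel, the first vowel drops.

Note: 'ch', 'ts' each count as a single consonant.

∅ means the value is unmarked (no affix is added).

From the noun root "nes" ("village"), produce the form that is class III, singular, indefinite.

Attach definiteness indefinite z- → znes.
Attach number singular en- (before consonant 'z') → enznes.
Attach noun class class III o- → oenznes.
Apply vowel deletion: oenznes → enznes.

enznes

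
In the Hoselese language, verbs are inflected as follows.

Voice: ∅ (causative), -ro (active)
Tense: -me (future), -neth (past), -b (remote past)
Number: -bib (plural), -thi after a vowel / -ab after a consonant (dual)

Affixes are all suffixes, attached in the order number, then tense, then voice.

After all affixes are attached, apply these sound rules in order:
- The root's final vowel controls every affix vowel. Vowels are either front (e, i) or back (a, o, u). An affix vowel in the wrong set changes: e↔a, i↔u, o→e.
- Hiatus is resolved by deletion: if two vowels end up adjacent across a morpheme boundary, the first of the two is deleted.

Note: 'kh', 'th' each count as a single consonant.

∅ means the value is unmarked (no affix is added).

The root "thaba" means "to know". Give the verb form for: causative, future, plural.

Attach number plural -bib → thababib.
Attach tense future -me → thababibme.
voice = causative: zero marking, form stays thababibme.
Apply vowel harmony: thababibme → thababubma.
Vowel deletion: no change.

thababubma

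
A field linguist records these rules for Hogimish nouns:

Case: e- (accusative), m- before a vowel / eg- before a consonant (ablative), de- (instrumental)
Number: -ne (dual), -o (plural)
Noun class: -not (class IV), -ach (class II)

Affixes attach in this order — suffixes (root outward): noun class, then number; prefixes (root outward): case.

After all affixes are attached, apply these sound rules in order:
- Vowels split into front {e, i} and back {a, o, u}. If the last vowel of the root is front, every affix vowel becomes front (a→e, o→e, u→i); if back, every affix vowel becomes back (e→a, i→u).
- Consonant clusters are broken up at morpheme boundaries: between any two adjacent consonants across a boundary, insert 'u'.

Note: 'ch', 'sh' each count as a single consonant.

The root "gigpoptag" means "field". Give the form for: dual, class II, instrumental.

dagigpoptagachuna

Attach noun class class II -ach → gigpoptagach.
Attach case instrumental de- → degigpoptagach.
Attach number dual -ne → degigpoptagachne.
Apply vowel harmony: degigpoptagachne → dagigpoptagachna.
Apply epenthesis: dagigpoptagachna → dagigpoptagachuna.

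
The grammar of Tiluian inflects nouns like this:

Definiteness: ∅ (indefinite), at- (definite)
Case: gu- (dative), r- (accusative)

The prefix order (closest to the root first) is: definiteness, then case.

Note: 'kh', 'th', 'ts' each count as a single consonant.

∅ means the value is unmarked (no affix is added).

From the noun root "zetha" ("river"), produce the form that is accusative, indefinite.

rzetha

definiteness = indefinite: zero marking, form stays zetha.
Attach case accusative r- → rzetha.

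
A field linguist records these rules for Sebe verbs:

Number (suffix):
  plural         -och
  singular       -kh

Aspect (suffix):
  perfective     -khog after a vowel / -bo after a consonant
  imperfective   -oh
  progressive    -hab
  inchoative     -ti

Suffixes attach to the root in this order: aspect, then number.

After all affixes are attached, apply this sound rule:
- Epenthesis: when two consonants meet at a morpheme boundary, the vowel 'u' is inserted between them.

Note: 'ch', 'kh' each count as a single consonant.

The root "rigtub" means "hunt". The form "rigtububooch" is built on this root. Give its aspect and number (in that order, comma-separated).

perfective, plural

Segment: rigtub-bo-och.
aspect: -khog/bo → perfective.
number: -och → plural.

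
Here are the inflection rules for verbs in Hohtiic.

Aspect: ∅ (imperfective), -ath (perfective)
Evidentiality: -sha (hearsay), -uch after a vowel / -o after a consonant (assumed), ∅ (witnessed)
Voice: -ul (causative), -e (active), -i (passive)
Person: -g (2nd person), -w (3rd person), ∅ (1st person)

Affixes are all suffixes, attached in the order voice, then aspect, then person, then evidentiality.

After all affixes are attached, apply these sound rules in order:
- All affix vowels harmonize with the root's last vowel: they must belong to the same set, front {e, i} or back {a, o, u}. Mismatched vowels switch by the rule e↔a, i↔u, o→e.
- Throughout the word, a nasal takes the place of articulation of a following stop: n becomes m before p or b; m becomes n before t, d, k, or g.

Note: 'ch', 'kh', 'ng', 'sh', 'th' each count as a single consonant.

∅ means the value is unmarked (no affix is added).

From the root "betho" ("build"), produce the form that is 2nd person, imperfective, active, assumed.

bethoago

Attach voice active -e → bethoe.
aspect = imperfective: zero marking, form stays bethoe.
Attach person 2nd person -g → bethoeg.
Attach evidentiality assumed -o (after consonant 'g') → bethoego.
Apply vowel harmony: bethoego → bethoago.
Nasal assimilation: no change.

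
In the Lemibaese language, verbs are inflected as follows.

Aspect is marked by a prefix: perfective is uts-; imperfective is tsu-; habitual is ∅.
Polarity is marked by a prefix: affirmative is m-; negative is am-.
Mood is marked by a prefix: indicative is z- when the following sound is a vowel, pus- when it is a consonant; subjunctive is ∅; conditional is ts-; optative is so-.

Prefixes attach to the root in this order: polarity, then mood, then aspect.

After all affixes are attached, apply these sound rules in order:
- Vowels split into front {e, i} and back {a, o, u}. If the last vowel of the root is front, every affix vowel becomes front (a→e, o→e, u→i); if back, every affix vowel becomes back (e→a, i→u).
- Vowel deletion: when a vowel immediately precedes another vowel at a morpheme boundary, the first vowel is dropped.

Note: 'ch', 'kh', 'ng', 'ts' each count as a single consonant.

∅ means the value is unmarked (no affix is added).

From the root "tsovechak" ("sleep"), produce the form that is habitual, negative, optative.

Attach polarity negative am- → amtsovechak.
Attach mood optative so- → soamtsovechak.
aspect = habitual: zero marking, form stays soamtsovechak.
Vowel harmony: no change.
Apply vowel deletion: soamtsovechak → samtsovechak.

samtsovechak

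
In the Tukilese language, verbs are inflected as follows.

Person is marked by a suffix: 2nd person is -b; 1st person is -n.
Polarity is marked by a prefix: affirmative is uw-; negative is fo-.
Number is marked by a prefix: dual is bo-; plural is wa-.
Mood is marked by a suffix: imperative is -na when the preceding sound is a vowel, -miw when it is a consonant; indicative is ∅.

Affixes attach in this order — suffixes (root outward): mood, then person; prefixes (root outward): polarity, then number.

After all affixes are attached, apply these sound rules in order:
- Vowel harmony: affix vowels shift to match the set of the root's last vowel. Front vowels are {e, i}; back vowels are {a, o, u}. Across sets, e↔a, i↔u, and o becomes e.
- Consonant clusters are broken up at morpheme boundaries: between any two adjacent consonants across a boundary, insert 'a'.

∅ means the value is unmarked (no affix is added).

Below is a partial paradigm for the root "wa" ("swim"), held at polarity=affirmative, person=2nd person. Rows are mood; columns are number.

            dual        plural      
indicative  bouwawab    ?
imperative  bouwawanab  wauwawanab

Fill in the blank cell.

Attach polarity affirmative uw- → uwwa.
Attach number plural wa- → wauwwa.
mood = indicative: zero marking, form stays wauwwa.
Attach person 2nd person -b → wauwwab.
Vowel harmony: no change.
Apply epenthesis: wauwwab → wauwawab.

wauwawab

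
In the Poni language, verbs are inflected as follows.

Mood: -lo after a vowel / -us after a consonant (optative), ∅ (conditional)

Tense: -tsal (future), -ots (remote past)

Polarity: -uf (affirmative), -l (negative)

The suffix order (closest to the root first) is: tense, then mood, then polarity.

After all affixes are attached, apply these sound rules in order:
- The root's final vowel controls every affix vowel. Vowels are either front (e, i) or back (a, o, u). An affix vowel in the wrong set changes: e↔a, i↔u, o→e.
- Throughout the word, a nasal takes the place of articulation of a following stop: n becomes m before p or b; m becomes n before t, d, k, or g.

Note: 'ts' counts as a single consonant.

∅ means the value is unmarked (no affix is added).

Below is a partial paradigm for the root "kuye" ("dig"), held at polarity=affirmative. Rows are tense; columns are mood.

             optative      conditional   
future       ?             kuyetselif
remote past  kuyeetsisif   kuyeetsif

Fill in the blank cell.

Attach tense future -tsal → kuyetsal.
Attach mood optative -us (after consonant 'l') → kuyetsalus.
Attach polarity affirmative -uf → kuyetsalusuf.
Apply vowel harmony: kuyetsalusuf → kuyetselisif.
Nasal assimilation: no change.

kuyetselisif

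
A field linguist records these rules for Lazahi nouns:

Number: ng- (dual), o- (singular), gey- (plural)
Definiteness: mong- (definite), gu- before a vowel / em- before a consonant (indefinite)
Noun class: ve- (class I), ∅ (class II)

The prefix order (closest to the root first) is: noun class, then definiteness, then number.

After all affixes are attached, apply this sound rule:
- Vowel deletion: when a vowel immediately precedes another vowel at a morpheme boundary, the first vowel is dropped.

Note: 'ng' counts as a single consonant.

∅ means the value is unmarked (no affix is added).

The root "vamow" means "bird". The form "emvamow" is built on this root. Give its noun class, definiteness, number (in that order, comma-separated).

Segment: o-em-vamow.
noun class: ∅ → class II.
definiteness: gu/em- → indefinite.
number: o- → singular.

class II, indefinite, singular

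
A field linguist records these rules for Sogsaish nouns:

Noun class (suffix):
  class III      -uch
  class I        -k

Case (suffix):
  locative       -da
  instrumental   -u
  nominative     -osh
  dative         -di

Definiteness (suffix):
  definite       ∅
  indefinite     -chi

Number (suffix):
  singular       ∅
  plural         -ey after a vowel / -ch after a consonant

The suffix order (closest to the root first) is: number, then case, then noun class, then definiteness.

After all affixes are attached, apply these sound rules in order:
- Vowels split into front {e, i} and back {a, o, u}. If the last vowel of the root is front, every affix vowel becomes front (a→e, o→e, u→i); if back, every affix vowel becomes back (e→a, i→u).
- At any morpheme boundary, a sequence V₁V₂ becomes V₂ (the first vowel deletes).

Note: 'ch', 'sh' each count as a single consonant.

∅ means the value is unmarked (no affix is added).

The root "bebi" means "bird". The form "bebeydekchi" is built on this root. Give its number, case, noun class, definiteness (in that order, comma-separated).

plural, locative, class I, indefinite

Segment: bebi-ey-da-k-chi.
number: -ey/ch → plural.
case: -da → locative.
noun class: -k → class I.
definiteness: -chi → indefinite.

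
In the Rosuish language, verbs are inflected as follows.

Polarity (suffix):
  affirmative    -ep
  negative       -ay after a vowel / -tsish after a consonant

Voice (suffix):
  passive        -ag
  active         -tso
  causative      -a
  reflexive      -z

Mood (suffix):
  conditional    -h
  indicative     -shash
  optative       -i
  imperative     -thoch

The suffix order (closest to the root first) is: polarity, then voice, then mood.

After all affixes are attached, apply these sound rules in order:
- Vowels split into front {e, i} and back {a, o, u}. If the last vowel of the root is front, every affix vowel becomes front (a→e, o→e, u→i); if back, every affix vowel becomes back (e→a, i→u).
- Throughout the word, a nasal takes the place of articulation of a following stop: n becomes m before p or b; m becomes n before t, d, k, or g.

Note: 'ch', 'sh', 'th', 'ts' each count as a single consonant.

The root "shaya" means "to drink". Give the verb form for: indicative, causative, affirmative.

Attach polarity affirmative -ep → shayaep.
Attach voice causative -a → shayaepa.
Attach mood indicative -shash → shayaepashash.
Apply vowel harmony: shayaepashash → shayaapashash.
Nasal assimilation: no change.

shayaapashash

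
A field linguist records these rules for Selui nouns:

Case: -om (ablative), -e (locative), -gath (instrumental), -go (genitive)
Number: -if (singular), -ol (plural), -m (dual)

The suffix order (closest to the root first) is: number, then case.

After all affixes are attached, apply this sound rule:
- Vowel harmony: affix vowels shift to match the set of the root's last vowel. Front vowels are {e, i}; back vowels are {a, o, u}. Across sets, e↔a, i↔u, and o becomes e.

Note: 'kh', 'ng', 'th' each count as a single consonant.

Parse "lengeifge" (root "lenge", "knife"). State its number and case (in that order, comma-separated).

Segment: lenge-if-go.
number: -if → singular.
case: -go → genitive.

singular, genitive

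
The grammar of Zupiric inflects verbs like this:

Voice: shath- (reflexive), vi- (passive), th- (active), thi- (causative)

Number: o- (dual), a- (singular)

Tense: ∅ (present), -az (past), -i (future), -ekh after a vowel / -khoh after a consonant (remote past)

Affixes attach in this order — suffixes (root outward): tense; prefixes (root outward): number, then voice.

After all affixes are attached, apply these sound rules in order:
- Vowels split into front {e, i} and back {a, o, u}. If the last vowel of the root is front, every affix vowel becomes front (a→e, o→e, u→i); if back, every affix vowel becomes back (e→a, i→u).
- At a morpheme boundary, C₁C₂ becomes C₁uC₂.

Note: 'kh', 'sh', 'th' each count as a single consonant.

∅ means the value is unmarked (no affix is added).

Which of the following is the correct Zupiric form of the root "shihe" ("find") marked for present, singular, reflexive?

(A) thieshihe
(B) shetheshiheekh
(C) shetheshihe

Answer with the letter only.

C

Attach number singular a- → ashihe.
tense = present: zero marking, form stays ashihe.
Attach voice reflexive shath- → shathashihe.
Apply vowel harmony: shathashihe → shetheshihe.
Epenthesis: no change.
So the correct form is shetheshihe, option (C).
(B) shetheshiheekh is wrong: it uses remote past instead of present for tense.
(A) thieshihe is wrong: it uses causative instead of reflexive for voice.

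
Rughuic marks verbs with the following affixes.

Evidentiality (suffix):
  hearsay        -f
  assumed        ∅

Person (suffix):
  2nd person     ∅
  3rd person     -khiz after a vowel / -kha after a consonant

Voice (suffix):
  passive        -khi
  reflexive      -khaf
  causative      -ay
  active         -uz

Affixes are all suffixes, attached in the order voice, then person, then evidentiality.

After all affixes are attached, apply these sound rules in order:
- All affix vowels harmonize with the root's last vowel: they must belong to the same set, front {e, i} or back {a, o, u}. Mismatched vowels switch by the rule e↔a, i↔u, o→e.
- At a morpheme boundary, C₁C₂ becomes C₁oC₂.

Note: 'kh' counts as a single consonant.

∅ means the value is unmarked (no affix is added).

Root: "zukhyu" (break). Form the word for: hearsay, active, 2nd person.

Attach voice active -uz → zukhyuuz.
person = 2nd person: zero marking, form stays zukhyuuz.
Attach evidentiality hearsay -f → zukhyuuzf.
Vowel harmony: no change.
Apply epenthesis: zukhyuuzf → zukhyuuzof.

zukhyuuzof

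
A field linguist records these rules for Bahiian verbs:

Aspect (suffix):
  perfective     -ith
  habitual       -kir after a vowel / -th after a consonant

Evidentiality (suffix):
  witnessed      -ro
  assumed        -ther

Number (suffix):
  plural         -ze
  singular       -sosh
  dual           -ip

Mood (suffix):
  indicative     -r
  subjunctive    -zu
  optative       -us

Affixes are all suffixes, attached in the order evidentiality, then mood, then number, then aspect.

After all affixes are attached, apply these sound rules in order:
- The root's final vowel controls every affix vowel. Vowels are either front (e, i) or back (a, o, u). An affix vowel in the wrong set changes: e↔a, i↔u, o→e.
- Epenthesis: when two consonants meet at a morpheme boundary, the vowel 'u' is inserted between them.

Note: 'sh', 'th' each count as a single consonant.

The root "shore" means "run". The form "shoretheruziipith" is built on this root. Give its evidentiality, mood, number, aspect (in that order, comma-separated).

assumed, subjunctive, dual, perfective

Segment: shore-ther-zu-ip-ith.
evidentiality: -ther → assumed.
mood: -zu → subjunctive.
number: -ip → dual.
aspect: -ith → perfective.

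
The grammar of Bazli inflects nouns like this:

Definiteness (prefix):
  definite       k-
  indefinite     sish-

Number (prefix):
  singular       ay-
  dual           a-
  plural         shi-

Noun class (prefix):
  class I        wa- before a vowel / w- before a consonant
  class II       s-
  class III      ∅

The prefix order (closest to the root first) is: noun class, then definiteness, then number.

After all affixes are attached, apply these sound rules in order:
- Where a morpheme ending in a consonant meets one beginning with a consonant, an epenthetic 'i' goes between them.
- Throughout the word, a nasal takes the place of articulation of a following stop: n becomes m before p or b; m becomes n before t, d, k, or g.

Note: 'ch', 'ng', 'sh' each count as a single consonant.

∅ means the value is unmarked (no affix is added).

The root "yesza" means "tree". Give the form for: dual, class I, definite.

Attach noun class class I w- (before consonant 'y') → wyesza.
Attach definiteness definite k- → kwyesza.
Attach number dual a- → akwyesza.
Apply epenthesis: akwyesza → akiwiyesza.
Nasal assimilation: no change.

akiwiyesza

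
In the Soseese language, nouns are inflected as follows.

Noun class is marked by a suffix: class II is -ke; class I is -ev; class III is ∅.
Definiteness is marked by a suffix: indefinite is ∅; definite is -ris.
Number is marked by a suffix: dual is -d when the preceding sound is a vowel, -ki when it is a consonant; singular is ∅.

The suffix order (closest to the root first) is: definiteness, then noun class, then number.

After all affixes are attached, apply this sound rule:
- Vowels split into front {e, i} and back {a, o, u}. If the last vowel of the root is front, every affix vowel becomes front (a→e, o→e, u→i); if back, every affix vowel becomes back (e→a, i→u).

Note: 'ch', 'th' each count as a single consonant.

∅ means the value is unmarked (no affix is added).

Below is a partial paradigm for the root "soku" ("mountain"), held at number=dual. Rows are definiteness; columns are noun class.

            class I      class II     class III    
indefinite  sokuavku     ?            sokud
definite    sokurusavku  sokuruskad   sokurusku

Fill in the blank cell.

sokukad

definiteness = indefinite: zero marking, form stays soku.
Attach noun class class II -ke → sokuke.
Attach number dual -d (after vowel 'e') → sokuked.
Apply vowel harmony: sokuked → sokukad.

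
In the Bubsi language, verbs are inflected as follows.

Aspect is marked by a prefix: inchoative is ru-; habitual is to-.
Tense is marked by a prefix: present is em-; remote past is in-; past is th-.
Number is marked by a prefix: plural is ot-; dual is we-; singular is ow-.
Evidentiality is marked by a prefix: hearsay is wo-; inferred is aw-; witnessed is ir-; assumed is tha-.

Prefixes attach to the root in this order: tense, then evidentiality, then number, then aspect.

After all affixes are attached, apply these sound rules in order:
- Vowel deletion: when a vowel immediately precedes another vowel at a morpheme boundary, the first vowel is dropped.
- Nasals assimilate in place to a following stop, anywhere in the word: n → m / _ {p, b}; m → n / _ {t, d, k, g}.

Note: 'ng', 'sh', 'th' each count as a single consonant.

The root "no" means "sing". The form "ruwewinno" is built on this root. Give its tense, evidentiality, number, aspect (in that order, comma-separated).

remote past, hearsay, dual, inchoative

Segment: ru-we-wo-in-no.
tense: in- → remote past.
evidentiality: wo- → hearsay.
number: we- → dual.
aspect: ru- → inchoative.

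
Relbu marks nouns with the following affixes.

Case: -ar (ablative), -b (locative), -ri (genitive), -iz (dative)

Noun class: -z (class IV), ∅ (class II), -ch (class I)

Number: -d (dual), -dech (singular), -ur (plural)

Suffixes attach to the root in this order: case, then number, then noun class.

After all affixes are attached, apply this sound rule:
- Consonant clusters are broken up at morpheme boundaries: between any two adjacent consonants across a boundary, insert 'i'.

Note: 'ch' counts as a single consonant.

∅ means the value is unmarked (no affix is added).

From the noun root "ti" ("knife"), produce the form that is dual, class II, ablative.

tiarid

Attach case ablative -ar → tiar.
Attach number dual -d → tiard.
noun class = class II: zero marking, form stays tiard.
Apply epenthesis: tiard → tiarid.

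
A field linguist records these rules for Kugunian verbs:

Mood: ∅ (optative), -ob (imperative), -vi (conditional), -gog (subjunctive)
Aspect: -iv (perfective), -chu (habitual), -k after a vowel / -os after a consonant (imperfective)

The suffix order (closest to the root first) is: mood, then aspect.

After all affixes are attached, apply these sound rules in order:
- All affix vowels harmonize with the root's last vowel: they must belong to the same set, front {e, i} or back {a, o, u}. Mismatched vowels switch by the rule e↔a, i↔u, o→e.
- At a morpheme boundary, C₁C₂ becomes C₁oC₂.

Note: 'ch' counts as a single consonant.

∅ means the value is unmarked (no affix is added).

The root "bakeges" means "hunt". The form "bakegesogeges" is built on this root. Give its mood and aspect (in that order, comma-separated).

subjunctive, imperfective

Segment: bakeges-gog-os.
mood: -gog → subjunctive.
aspect: -k/os → imperfective.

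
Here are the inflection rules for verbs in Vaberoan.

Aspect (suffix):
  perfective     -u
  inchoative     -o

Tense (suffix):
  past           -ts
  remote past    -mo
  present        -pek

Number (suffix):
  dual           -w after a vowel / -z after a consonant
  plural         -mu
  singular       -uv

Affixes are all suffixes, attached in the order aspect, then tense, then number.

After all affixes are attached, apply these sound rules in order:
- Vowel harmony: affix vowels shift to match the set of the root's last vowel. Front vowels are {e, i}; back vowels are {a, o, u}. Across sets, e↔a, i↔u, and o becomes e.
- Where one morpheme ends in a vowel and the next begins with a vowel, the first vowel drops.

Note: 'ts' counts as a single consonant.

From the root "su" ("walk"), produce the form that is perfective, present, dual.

Attach aspect perfective -u → suu.
Attach tense present -pek → suupek.
Attach number dual -z (after consonant 'k') → suupekz.
Apply vowel harmony: suupekz → suupakz.
Apply vowel deletion: suupakz → supakz.

supakz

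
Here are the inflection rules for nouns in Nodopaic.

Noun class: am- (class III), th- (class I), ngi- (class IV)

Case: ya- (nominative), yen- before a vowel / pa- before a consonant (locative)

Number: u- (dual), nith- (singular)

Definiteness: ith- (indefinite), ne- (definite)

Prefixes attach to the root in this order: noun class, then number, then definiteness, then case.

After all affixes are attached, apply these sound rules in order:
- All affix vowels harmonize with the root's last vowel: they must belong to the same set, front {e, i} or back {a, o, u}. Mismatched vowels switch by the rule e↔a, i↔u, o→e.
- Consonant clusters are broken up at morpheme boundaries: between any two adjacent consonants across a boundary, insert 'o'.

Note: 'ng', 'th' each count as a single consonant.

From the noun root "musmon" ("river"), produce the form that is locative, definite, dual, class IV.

Attach noun class class IV ngi- → ngimusmon.
Attach number dual u- → ungimusmon.
Attach definiteness definite ne- → neungimusmon.
Attach case locative pa- (before consonant 'n') → paneungimusmon.
Apply vowel harmony: paneungimusmon → panaungumusmon.
Epenthesis: no change.

panaungumusmon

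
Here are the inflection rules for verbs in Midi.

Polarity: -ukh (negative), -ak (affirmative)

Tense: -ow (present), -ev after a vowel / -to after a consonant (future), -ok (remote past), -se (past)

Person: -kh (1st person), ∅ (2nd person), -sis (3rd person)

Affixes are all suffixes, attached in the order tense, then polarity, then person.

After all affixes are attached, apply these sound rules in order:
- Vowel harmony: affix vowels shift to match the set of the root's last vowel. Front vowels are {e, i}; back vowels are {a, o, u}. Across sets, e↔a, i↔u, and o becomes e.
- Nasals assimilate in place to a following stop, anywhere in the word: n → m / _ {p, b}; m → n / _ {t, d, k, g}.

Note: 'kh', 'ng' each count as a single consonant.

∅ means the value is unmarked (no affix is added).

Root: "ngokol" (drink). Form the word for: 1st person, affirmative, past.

ngokolsaakkh

Attach tense past -se → ngokolse.
Attach polarity affirmative -ak → ngokolseak.
Attach person 1st person -kh → ngokolseakkh.
Apply vowel harmony: ngokolseakkh → ngokolsaakkh.
Nasal assimilation: no change.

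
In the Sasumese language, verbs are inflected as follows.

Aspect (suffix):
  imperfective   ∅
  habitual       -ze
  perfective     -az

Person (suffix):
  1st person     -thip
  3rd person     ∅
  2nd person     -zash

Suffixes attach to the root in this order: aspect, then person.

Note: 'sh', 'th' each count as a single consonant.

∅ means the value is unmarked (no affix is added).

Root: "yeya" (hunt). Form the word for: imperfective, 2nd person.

yeyazash

aspect = imperfective: zero marking, form stays yeya.
Attach person 2nd person -zash → yeyazash.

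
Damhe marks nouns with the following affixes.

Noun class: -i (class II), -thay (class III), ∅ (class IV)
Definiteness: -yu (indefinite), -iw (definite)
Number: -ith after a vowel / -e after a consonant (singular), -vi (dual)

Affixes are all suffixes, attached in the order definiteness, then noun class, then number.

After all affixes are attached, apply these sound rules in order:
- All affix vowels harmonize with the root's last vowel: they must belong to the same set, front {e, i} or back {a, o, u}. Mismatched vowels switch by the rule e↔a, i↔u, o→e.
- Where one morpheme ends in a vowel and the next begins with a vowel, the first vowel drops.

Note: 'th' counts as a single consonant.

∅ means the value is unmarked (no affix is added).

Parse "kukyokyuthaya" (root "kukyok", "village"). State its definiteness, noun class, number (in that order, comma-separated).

indefinite, class III, singular

Segment: kukyok-yu-thay-e.
definiteness: -yu → indefinite.
noun class: -thay → class III.
number: -ith/e → singular.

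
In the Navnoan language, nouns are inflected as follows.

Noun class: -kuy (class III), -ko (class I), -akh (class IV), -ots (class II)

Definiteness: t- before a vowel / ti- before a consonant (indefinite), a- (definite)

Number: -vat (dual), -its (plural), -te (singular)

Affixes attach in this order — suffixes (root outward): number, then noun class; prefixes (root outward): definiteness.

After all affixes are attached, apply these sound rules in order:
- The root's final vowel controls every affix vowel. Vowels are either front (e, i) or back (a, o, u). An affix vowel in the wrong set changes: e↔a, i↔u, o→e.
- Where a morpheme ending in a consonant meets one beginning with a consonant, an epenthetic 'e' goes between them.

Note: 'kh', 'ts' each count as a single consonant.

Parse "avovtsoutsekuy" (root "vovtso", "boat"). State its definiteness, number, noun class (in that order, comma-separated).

Segment: a-vovtso-its-kuy.
definiteness: a- → definite.
number: -its → plural.
noun class: -kuy → class III.

definite, plural, class III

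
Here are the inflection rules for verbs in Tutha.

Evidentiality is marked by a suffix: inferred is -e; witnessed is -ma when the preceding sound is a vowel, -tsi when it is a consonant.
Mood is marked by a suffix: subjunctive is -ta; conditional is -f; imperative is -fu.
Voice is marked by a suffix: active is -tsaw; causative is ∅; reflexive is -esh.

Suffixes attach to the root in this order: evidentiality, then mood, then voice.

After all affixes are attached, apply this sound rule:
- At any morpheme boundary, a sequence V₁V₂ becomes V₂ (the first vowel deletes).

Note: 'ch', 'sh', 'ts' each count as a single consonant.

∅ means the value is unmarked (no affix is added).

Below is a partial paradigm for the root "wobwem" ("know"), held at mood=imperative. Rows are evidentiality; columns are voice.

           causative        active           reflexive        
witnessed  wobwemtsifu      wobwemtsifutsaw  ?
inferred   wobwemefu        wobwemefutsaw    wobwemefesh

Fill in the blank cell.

wobwemtsifesh

Attach evidentiality witnessed -tsi (after consonant 'm') → wobwemtsi.
Attach mood imperative -fu → wobwemtsifu.
Attach voice reflexive -esh → wobwemtsifuesh.
Apply vowel deletion: wobwemtsifuesh → wobwemtsifesh.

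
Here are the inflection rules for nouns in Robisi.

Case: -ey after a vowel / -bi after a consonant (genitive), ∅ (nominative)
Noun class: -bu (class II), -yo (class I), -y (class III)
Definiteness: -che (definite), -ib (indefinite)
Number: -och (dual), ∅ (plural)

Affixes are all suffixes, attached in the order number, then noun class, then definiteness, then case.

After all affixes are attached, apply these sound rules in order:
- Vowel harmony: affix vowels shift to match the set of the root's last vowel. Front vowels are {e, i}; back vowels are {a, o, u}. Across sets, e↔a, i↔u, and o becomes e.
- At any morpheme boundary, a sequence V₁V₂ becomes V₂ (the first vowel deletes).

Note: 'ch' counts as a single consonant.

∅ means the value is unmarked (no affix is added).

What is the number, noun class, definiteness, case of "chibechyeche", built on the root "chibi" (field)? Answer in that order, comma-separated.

Segment: chibi-och-yo-che.
number: -och → dual.
noun class: -yo → class I.
definiteness: -che → definite.
case: ∅ → nominative.

dual, class I, definite, nominative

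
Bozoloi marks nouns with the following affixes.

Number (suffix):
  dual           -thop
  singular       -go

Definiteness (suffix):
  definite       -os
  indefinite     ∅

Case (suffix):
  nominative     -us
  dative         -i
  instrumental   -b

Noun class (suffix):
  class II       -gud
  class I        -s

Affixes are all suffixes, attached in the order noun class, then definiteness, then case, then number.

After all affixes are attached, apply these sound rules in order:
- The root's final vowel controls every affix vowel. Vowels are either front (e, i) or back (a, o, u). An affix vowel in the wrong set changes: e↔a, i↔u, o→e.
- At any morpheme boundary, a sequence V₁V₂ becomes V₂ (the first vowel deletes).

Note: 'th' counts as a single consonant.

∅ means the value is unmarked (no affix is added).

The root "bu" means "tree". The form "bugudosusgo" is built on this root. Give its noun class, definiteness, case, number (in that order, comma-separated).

Segment: bu-gud-os-us-go.
noun class: -gud → class II.
definiteness: -os → definite.
case: -us → nominative.
number: -go → singular.

class II, definite, nominative, singular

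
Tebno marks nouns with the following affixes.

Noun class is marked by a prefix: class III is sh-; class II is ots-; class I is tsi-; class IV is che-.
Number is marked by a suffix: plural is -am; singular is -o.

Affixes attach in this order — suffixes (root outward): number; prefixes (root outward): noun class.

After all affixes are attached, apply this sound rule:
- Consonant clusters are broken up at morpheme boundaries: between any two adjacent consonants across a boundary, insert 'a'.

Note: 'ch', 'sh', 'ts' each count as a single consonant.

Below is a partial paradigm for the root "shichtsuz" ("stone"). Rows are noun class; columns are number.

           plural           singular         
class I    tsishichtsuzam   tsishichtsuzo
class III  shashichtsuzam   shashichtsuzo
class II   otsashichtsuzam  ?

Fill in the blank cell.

otsashichtsuzo

Attach number singular -o → shichtsuzo.
Attach noun class class II ots- → otsshichtsuzo.
Apply epenthesis: otsshichtsuzo → otsashichtsuzo.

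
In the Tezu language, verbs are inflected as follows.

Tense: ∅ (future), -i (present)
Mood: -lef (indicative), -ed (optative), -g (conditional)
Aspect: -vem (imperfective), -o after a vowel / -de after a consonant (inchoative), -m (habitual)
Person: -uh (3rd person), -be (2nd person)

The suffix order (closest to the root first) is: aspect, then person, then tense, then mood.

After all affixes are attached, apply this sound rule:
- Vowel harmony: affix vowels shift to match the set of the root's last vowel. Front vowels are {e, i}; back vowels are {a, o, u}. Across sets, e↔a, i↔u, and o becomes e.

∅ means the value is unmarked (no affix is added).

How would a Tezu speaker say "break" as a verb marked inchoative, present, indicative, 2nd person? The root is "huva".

huvaobaulaf

Attach aspect inchoative -o (after vowel 'a') → huvao.
Attach person 2nd person -be → huvaobe.
Attach tense present -i → huvaobei.
Attach mood indicative -lef → huvaobeilef.
Apply vowel harmony: huvaobeilef → huvaobaulaf.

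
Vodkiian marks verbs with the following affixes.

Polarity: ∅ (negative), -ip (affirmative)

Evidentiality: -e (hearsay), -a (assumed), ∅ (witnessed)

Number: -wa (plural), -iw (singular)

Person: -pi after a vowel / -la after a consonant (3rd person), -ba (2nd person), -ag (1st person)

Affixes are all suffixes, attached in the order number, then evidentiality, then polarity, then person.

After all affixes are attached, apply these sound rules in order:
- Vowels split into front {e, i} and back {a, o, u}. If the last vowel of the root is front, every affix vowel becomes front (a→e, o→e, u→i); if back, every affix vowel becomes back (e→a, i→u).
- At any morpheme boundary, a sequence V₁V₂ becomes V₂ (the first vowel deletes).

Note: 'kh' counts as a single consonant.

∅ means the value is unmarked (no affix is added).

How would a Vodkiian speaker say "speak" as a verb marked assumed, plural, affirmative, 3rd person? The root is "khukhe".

khukhewiple

Attach number plural -wa → khukhewa.
Attach evidentiality assumed -a → khukhewaa.
Attach polarity affirmative -ip → khukhewaaip.
Attach person 3rd person -la (after consonant 'p') → khukhewaaipla.
Apply vowel harmony: khukhewaaipla → khukheweeiple.
Apply vowel deletion: khukheweeiple → khukhewiple.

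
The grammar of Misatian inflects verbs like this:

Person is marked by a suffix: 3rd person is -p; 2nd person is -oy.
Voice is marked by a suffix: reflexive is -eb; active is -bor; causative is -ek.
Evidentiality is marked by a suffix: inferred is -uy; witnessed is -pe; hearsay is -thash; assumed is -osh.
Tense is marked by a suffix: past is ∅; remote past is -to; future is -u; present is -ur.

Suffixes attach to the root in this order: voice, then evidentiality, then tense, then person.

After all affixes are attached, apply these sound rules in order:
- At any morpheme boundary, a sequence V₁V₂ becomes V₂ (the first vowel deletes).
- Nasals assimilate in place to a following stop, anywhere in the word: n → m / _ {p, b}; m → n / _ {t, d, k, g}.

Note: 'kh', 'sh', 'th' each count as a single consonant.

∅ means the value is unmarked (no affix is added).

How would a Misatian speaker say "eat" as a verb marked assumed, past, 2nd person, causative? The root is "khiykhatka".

khiykhatkekoshoy

Attach voice causative -ek → khiykhatkaek.
Attach evidentiality assumed -osh → khiykhatkaekosh.
tense = past: zero marking, form stays khiykhatkaekosh.
Attach person 2nd person -oy → khiykhatkaekoshoy.
Apply vowel deletion: khiykhatkaekoshoy → khiykhatkekoshoy.
Nasal assimilation: no change.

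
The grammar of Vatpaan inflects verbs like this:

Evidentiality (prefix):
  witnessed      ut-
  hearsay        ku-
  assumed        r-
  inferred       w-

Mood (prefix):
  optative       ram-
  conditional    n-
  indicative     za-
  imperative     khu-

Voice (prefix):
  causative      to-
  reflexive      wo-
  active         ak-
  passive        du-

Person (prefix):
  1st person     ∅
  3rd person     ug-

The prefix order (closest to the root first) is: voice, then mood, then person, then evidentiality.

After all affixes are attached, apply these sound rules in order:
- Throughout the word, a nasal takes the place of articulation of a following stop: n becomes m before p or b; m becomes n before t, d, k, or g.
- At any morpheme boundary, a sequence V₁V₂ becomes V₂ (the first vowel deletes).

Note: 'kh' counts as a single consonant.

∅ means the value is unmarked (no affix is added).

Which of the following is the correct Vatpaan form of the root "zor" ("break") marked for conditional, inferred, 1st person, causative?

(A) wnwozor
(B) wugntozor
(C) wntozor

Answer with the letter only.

C

Attach voice causative to- → tozor.
Attach mood conditional n- → ntozor.
person = 1st person: zero marking, form stays ntozor.
Attach evidentiality inferred w- → wntozor.
Nasal assimilation: no change.
Vowel deletion: no change.
So the correct form is wntozor, option (C).
(A) wnwozor is wrong: it uses reflexive instead of causative for voice.
(B) wugntozor is wrong: it uses 3rd person instead of 1st person for person.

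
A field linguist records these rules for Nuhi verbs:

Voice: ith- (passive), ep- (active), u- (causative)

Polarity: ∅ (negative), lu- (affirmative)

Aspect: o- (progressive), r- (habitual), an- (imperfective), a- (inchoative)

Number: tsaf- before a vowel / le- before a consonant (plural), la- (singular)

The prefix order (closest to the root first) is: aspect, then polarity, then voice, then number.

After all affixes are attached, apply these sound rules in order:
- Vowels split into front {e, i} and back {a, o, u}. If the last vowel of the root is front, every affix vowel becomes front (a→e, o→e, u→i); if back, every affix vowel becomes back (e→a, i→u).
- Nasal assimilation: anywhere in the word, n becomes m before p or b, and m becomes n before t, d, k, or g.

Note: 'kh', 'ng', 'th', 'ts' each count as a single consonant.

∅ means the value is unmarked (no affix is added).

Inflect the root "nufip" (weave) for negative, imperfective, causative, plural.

tsefiennufip

Attach aspect imperfective an- → annufip.
polarity = negative: zero marking, form stays annufip.
Attach voice causative u- → uannufip.
Attach number plural tsaf- (before vowel 'u') → tsafuannufip.
Apply vowel harmony: tsafuannufip → tsefiennufip.
Nasal assimilation: no change.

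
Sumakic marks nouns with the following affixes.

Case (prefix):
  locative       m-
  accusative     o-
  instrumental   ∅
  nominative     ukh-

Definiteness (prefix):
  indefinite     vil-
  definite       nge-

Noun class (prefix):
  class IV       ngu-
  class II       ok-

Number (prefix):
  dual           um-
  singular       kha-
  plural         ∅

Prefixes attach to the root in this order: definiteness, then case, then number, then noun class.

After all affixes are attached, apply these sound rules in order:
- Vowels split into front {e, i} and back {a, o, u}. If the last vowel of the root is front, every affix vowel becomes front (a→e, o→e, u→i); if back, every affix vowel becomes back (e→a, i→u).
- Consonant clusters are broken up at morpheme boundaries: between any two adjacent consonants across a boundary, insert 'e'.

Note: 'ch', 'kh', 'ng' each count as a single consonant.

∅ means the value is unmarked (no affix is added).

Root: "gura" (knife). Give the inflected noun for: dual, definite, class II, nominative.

Attach definiteness definite nge- → ngegura.
Attach case nominative ukh- → ukhngegura.
Attach number dual um- → umukhngegura.
Attach noun class class II ok- → okumukhngegura.
Apply vowel harmony: okumukhngegura → okumukhngagura.
Apply epenthesis: okumukhngagura → okumukhengagura.

okumukhengagura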